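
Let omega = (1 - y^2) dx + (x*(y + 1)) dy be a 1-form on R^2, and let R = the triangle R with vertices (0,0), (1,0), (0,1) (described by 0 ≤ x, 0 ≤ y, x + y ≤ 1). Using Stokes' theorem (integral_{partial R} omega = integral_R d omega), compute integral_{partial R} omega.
integral_(partial R) omega = 1

Stokes: integral_partial_R omega = integral_R d omega with d omega = (∂Q/∂x - ∂P/∂y) dx ∧ dy.
  ∂Q/∂x = y + 1
  ∂P/∂y = -2*y
  integrand = ∂Q/∂x - ∂P/∂y = 3*y + 1.
Integrating over R: integral_0^1 integral_0^{1-x} (3*y + 1) dy dx = 1.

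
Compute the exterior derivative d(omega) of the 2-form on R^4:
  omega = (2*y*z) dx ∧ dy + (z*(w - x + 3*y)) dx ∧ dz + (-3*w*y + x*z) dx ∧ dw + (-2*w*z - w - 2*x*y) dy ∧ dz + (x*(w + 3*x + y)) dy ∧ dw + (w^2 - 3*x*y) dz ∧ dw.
d(omega) = (-3*z) dx ∧ dy ∧ dz + (-x - 3*y + z) dx ∧ dz ∧ dw + (4*w + 6*x + y) dx ∧ dy ∧ dw + (-3*x - 2*z - 1) dy ∧ dz ∧ dw

For a 2-form omega = sum_{i<j} g_{ij} dx_i ∧ dx_j, the exterior derivative is
  d(omega) = sum_{i<j} d(g_{ij}) ∧ dx_i ∧ dx_j = sum_{i<j, k} (∂g_{ij}/∂x_k) dx_k ∧ dx_i ∧ dx_j.
Expand each term, using dx_k ∧ dx_i ∧ dx_j = sgn(permutation) dx_{(a)} ∧ dx_{(b)} ∧ dx_{(c)} with (a < b < c) sorted:
  d(2*y*z) includes (∂/∂z)(2*y*z) dz = (2*y) dz, which multiplied by dx ∧ dy gives (2*y) dx ∧ dy ∧ dz
  d(z*(w - x + 3*y)) includes (∂/∂y)(z*(w - x + 3*y)) dy = (3*z) dy, which multiplied by dx ∧ dz gives (-3*z) dx ∧ dy ∧ dz
  d(z*(w - x + 3*y)) includes (∂/∂w)(z*(w - x + 3*y)) dw = (z) dw, which multiplied by dx ∧ dz gives (z) dx ∧ dz ∧ dw
  d(-3*w*y + x*z) includes (∂/∂y)(-3*w*y + x*z) dy = (-3*w) dy, which multiplied by dx ∧ dw gives (3*w) dx ∧ dy ∧ dw
  d(-3*w*y + x*z) includes (∂/∂z)(-3*w*y + x*z) dz = (x) dz, which multiplied by dx ∧ dw gives (-x) dx ∧ dz ∧ dw
  d(-2*w*z - w - 2*x*y) includes (∂/∂x)(-2*w*z - w - 2*x*y) dx = (-2*y) dx, which multiplied by dy ∧ dz gives (-2*y) dx ∧ dy ∧ dz
  d(-2*w*z - w - 2*x*y) includes (∂/∂w)(-2*w*z - w - 2*x*y) dw = (-2*z - 1) dw, which multiplied by dy ∧ dz gives (-2*z - 1) dy ∧ dz ∧ dw
  d(x*(w + 3*x + y)) includes (∂/∂x)(x*(w + 3*x + y)) dx = (w + 6*x + y) dx, which multiplied by dy ∧ dw gives (w + 6*x + y) dx ∧ dy ∧ dw
  d(w^2 - 3*x*y) includes (∂/∂x)(w^2 - 3*x*y) dx = (-3*y) dx, which multiplied by dz ∧ dw gives (-3*y) dx ∧ dz ∧ dw
  d(w^2 - 3*x*y) includes (∂/∂y)(w^2 - 3*x*y) dy = (-3*x) dy, which multiplied by dz ∧ dw gives (-3*x) dy ∧ dz ∧ dw
Collecting like 3-forms: d(omega) = (-3*z) dx ∧ dy ∧ dz + (-x - 3*y + z) dx ∧ dz ∧ dw + (4*w + 6*x + y) dx ∧ dy ∧ dw + (-3*x - 2*z - 1) dy ∧ dz ∧ dw.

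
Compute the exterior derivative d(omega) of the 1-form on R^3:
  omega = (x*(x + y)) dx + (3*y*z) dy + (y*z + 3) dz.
d(omega) = (-x) dx ∧ dy + (-3*y + z) dy ∧ dz

For a 1-form omega = sum_i f_i dx_i, the exterior derivative is
  d(omega) = sum_{i < j} (∂f_j/∂x_i - ∂f_i/∂x_j) dx_i ∧ dx_j.
  coefficient of dx ∧ dy: ∂f_2/∂x - ∂f_1/∂y = ∂(3*y*z)/∂x - ∂(x*(x + y))/∂y = -x
  coefficient of dy ∧ dz: ∂f_3/∂y - ∂f_2/∂z = ∂(y*z + 3)/∂y - ∂(3*y*z)/∂z = -3*y + z
Assembling: d(omega) = (-x) dx ∧ dy + (-3*y + z) dy ∧ dz.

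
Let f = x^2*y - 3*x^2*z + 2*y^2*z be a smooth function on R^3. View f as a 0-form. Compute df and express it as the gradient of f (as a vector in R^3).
df = (2*x*(y - 3*z)) dx + (x^2 + 4*y*z) dy + (-3*x^2 + 2*y^2) dz; grad f = (2*x*(y - 3*z), x^2 + 4*y*z, -3*x^2 + 2*y^2)

For a 0-form f, d f = (∂f/∂x) dx + (∂f/∂y) dy + (∂f/∂z) dz. The components of the vector representation are exactly the entries of grad f in Cartesian coordinates:
  ∂f/∂x = 2*x*(y - 3*z)
  ∂f/∂y = x^2 + 4*y*z
  ∂f/∂z = -3*x^2 + 2*y^2.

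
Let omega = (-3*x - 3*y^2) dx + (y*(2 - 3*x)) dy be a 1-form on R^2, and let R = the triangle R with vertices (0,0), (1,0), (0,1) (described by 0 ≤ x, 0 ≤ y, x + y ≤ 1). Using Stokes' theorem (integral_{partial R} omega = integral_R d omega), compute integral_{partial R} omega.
integral_(partial R) omega = 1/2

Stokes: integral_partial_R omega = integral_R d omega with d omega = (∂Q/∂x - ∂P/∂y) dx ∧ dy.
  ∂Q/∂x = -3*y
  ∂P/∂y = -6*y
  integrand = ∂Q/∂x - ∂P/∂y = 3*y.
Integrating over R: integral_0^1 integral_0^{1-x} (3*y) dy dx = 1/2.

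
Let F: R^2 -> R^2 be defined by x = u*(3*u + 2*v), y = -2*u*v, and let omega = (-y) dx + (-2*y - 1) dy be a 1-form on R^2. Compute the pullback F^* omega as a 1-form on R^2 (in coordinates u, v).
F^* omega = (2*v*(6*u^2 - 2*u*v + 1)) du + (2*u*(-2*u*v + 1)) dv

Using F^*(f dg) = (f ∘ F) d(g ∘ F), substitute each coordinate x_i by F_i(u, v) in f_i, and replace dx_i by d F_i = (∂F_i/∂u) du + (∂F_i/∂v) dv.
  For the x component: f_1(F) = 2*u*v; d F_1 = (6*u + 2*v) du + (2*u) dv
  For the y component: f_2(F) = 4*u*v - 1; d F_2 = (-2*v) du + (-2*u) dv
Combining and collecting du, dv coefficients:
  coeff of du: 2*v*(6*u^2 - 2*u*v + 1)
  coeff of dv: 2*u*(-2*u*v + 1)
F^* omega = (2*v*(6*u^2 - 2*u*v + 1)) du + (2*u*(-2*u*v + 1)) dv.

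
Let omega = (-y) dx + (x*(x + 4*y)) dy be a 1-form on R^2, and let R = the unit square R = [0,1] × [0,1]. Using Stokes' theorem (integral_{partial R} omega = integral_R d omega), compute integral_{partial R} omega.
integral_(partial R) omega = 4

Stokes: integral_partial_R omega = integral_R d omega with d omega = (∂Q/∂x - ∂P/∂y) dx ∧ dy.
  ∂Q/∂x = 2*x + 4*y
  ∂P/∂y = -1
  integrand = ∂Q/∂x - ∂P/∂y = 2*x + 4*y + 1.
Integrating over R: integral_0^1 integral_0^1 (2*x + 4*y + 1) dx dy = 4.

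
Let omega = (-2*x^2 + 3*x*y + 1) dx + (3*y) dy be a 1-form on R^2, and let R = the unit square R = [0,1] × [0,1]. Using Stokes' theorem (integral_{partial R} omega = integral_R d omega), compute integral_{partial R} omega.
integral_(partial R) omega = -3/2

Stokes: integral_partial_R omega = integral_R d omega with d omega = (∂Q/∂x - ∂P/∂y) dx ∧ dy.
  ∂Q/∂x = 0
  ∂P/∂y = 3*x
  integrand = ∂Q/∂x - ∂P/∂y = -3*x.
Integrating over R: integral_0^1 integral_0^1 (-3*x) dx dy = -3/2.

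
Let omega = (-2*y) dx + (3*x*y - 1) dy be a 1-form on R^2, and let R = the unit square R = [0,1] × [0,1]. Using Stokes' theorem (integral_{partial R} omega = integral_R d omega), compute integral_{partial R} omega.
integral_(partial R) omega = 7/2

Stokes: integral_partial_R omega = integral_R d omega with d omega = (∂Q/∂x - ∂P/∂y) dx ∧ dy.
  ∂Q/∂x = 3*y
  ∂P/∂y = -2
  integrand = ∂Q/∂x - ∂P/∂y = 3*y + 2.
Integrating over R: integral_0^1 integral_0^1 (3*y + 2) dx dy = 7/2.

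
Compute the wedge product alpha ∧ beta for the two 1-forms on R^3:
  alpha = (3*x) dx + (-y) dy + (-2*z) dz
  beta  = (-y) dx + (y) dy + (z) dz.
alpha ∧ beta = (y*(3*x - y)) dx ∧ dy + (z*(3*x - 2*y)) dx ∧ dz + (y*z) dy ∧ dz

Distribute the wedge, using dx_i ∧ dx_j = -dx_j ∧ dx_i and dx_i ∧ dx_i = 0. For each pair (i, j) with i < j, the coefficient of dx_i ∧ dx_j in alpha ∧ beta is (alpha_i * beta_j - alpha_j * beta_i). Collecting: alpha ∧ beta = (y*(3*x - y)) dx ∧ dy + (z*(3*x - 2*y)) dx ∧ dz + (y*z) dy ∧ dz.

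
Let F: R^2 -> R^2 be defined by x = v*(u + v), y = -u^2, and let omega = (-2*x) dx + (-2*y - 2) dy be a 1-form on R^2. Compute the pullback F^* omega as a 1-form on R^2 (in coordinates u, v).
F^* omega = (-4*u^3 - 2*u*v^2 + 4*u - 2*v^3) du + (2*v*(-u^2 - 3*u*v - 2*v^2)) dv

Using F^*(f dg) = (f ∘ F) d(g ∘ F), substitute each coordinate x_i by F_i(u, v) in f_i, and replace dx_i by d F_i = (∂F_i/∂u) du + (∂F_i/∂v) dv.
  For the x component: f_1(F) = 2*v*(-u - v); d F_1 = (v) du + (u + 2*v) dv
  For the y component: f_2(F) = 2*u^2 - 2; d F_2 = (-2*u) du + (0) dv
Combining and collecting du, dv coefficients:
  coeff of du: -4*u^3 - 2*u*v^2 + 4*u - 2*v^3
  coeff of dv: 2*v*(-u^2 - 3*u*v - 2*v^2)
F^* omega = (-4*u^3 - 2*u*v^2 + 4*u - 2*v^3) du + (2*v*(-u^2 - 3*u*v - 2*v^2)) dv.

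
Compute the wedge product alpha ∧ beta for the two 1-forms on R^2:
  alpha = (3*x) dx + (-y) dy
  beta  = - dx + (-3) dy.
alpha ∧ beta = (-9*x - y) dx ∧ dy

Distribute the wedge, using dx_i ∧ dx_j = -dx_j ∧ dx_i and dx_i ∧ dx_i = 0. For each pair (i, j) with i < j, the coefficient of dx_i ∧ dx_j in alpha ∧ beta is (alpha_i * beta_j - alpha_j * beta_i). Collecting: alpha ∧ beta = (-9*x - y) dx ∧ dy.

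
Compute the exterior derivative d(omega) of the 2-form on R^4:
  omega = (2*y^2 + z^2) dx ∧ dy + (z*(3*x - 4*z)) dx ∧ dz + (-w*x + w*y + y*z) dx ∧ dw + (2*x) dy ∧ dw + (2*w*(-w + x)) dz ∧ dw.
d(omega) = (2*z) dx ∧ dy ∧ dz + (-w - z + 2) dx ∧ dy ∧ dw + (2*w - y) dx ∧ dz ∧ dw

For a 2-form omega = sum_{i<j} g_{ij} dx_i ∧ dx_j, the exterior derivative is
  d(omega) = sum_{i<j} d(g_{ij}) ∧ dx_i ∧ dx_j = sum_{i<j, k} (∂g_{ij}/∂x_k) dx_k ∧ dx_i ∧ dx_j.
Expand each term, using dx_k ∧ dx_i ∧ dx_j = sgn(permutation) dx_{(a)} ∧ dx_{(b)} ∧ dx_{(c)} with (a < b < c) sorted:
  d(2*y^2 + z^2) includes (∂/∂z)(2*y^2 + z^2) dz = (2*z) dz, which multiplied by dx ∧ dy gives (2*z) dx ∧ dy ∧ dz
  d(-w*x + w*y + y*z) includes (∂/∂y)(-w*x + w*y + y*z) dy = (w + z) dy, which multiplied by dx ∧ dw gives (-w - z) dx ∧ dy ∧ dw
  d(-w*x + w*y + y*z) includes (∂/∂z)(-w*x + w*y + y*z) dz = (y) dz, which multiplied by dx ∧ dw gives (-y) dx ∧ dz ∧ dw
  d(2*x) includes (∂/∂x)(2*x) dx = (2) dx, which multiplied by dy ∧ dw gives (2) dx ∧ dy ∧ dw
  d(2*w*(-w + x)) includes (∂/∂x)(2*w*(-w + x)) dx = (2*w) dx, which multiplied by dz ∧ dw gives (2*w) dx ∧ dz ∧ dw
Collecting like 3-forms: d(omega) = (2*z) dx ∧ dy ∧ dz + (-w - z + 2) dx ∧ dy ∧ dw + (2*w - y) dx ∧ dz ∧ dw.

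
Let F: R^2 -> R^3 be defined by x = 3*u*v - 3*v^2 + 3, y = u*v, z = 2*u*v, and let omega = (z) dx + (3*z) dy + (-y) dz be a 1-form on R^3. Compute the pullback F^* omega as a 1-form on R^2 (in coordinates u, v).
F^* omega = (10*u*v^2) du + (2*u*v*(5*u - 6*v)) dv

Using F^*(f dg) = (f ∘ F) d(g ∘ F), substitute each coordinate x_i by F_i(u, v) in f_i, and replace dx_i by d F_i = (∂F_i/∂u) du + (∂F_i/∂v) dv.
  For the x component: f_1(F) = 2*u*v; d F_1 = (3*v) du + (3*u - 6*v) dv
  For the y component: f_2(F) = 6*u*v; d F_2 = (v) du + (u) dv
  For the z component: f_3(F) = -u*v; d F_3 = (2*v) du + (2*u) dv
Combining and collecting du, dv coefficients:
  coeff of du: 10*u*v^2
  coeff of dv: 2*u*v*(5*u - 6*v)
F^* omega = (10*u*v^2) du + (2*u*v*(5*u - 6*v)) dv.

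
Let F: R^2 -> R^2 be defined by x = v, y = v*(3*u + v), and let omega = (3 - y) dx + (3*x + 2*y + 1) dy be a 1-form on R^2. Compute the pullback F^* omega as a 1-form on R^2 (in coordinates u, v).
F^* omega = (3*v*(6*u*v + 2*v^2 + 3*v + 1)) du + (18*u^2*v + 18*u*v^2 + 6*u*v + 3*u + 4*v^3 + 5*v^2 + 2*v + 3) dv

Using F^*(f dg) = (f ∘ F) d(g ∘ F), substitute each coordinate x_i by F_i(u, v) in f_i, and replace dx_i by d F_i = (∂F_i/∂u) du + (∂F_i/∂v) dv.
  For the x component: f_1(F) = -3*u*v - v^2 + 3; d F_1 = (0) du + (1) dv
  For the y component: f_2(F) = 6*u*v + 2*v^2 + 3*v + 1; d F_2 = (3*v) du + (3*u + 2*v) dv
Combining and collecting du, dv coefficients:
  coeff of du: 3*v*(6*u*v + 2*v^2 + 3*v + 1)
  coeff of dv: 18*u^2*v + 18*u*v^2 + 6*u*v + 3*u + 4*v^3 + 5*v^2 + 2*v + 3
F^* omega = (3*v*(6*u*v + 2*v^2 + 3*v + 1)) du + (18*u^2*v + 18*u*v^2 + 6*u*v + 3*u + 4*v^3 + 5*v^2 + 2*v + 3) dv.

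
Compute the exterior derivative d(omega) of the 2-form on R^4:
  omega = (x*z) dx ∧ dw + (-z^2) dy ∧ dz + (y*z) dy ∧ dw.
d(omega) = (-x) dx ∧ dz ∧ dw + (-y) dy ∧ dz ∧ dw

For a 2-form omega = sum_{i<j} g_{ij} dx_i ∧ dx_j, the exterior derivative is
  d(omega) = sum_{i<j} d(g_{ij}) ∧ dx_i ∧ dx_j = sum_{i<j, k} (∂g_{ij}/∂x_k) dx_k ∧ dx_i ∧ dx_j.
Expand each term, using dx_k ∧ dx_i ∧ dx_j = sgn(permutation) dx_{(a)} ∧ dx_{(b)} ∧ dx_{(c)} with (a < b < c) sorted:
  d(x*z) includes (∂/∂z)(x*z) dz = (x) dz, which multiplied by dx ∧ dw gives (-x) dx ∧ dz ∧ dw
  d(y*z) includes (∂/∂z)(y*z) dz = (y) dz, which multiplied by dy ∧ dw gives (-y) dy ∧ dz ∧ dw
Collecting like 3-forms: d(omega) = (-x) dx ∧ dz ∧ dw + (-y) dy ∧ dz ∧ dw.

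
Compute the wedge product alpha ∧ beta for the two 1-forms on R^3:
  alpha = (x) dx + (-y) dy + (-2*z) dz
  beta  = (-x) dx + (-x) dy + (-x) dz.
alpha ∧ beta = (-x*(x + y)) dx ∧ dy + (-x*(x + 2*z)) dx ∧ dz + (x*(y - 2*z)) dy ∧ dz

Distribute the wedge, using dx_i ∧ dx_j = -dx_j ∧ dx_i and dx_i ∧ dx_i = 0. For each pair (i, j) with i < j, the coefficient of dx_i ∧ dx_j in alpha ∧ beta is (alpha_i * beta_j - alpha_j * beta_i). Collecting: alpha ∧ beta = (-x*(x + y)) dx ∧ dy + (-x*(x + 2*z)) dx ∧ dz + (x*(y - 2*z)) dy ∧ dz.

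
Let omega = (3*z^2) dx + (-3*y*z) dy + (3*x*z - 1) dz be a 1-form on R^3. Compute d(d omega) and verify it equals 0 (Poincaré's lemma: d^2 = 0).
d(d omega) = 0

Step 1: d omega = sum_{i<j} (∂f_j/∂x_i - ∂f_i/∂x_j) dx_i ∧ dx_j:
  coeff of dx ∧ dy: 0
  coeff of dx ∧ dz: -3*z
  coeff of dy ∧ dz: 3*y
Step 2: Apply d again to each 2-form coefficient. The only possible 3-form in R^3 is dx ∧ dy ∧ dz, with coefficient
  ∂(coeff of dy∧dz)/∂x - ∂(coeff of dx∧dz)/∂y + ∂(coeff of dx∧dy)/∂z
  = ∂/∂x (3*y) - ∂/∂y (-3*z) + ∂/∂z (0).
Each of these terms simplifies to sums of mixed partials that cancel in pairs. The result is 0 (by equality of mixed partials for smooth functions — Schwarz / Clairaut).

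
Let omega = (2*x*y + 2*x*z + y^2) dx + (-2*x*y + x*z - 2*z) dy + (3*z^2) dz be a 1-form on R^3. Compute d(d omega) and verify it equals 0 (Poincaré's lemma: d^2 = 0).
d(d omega) = 0

Step 1: d omega = sum_{i<j} (∂f_j/∂x_i - ∂f_i/∂x_j) dx_i ∧ dx_j:
  coeff of dx ∧ dy: -2*x - 4*y + z
  coeff of dx ∧ dz: -2*x
  coeff of dy ∧ dz: 2 - x
Step 2: Apply d again to each 2-form coefficient. The only possible 3-form in R^3 is dx ∧ dy ∧ dz, with coefficient
  ∂(coeff of dy∧dz)/∂x - ∂(coeff of dx∧dz)/∂y + ∂(coeff of dx∧dy)/∂z
  = ∂/∂x (2 - x) - ∂/∂y (-2*x) + ∂/∂z (-2*x - 4*y + z).
Each of these terms simplifies to sums of mixed partials that cancel in pairs. The result is 0 (by equality of mixed partials for smooth functions — Schwarz / Clairaut).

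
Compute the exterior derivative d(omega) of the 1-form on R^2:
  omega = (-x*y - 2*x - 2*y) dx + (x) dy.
d(omega) = (x + 3) dx ∧ dy

For a 1-form omega = sum_i f_i dx_i, the exterior derivative is
  d(omega) = sum_{i < j} (∂f_j/∂x_i - ∂f_i/∂x_j) dx_i ∧ dx_j.
  coefficient of dx ∧ dy: ∂f_2/∂x - ∂f_1/∂y = ∂(x)/∂x - ∂(-x*y - 2*x - 2*y)/∂y = x + 3
Assembling: d(omega) = (x + 3) dx ∧ dy.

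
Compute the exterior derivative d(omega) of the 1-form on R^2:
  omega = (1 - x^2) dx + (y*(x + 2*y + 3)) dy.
d(omega) = (y) dx ∧ dy

For a 1-form omega = sum_i f_i dx_i, the exterior derivative is
  d(omega) = sum_{i < j} (∂f_j/∂x_i - ∂f_i/∂x_j) dx_i ∧ dx_j.
  coefficient of dx ∧ dy: ∂f_2/∂x - ∂f_1/∂y = ∂(y*(x + 2*y + 3))/∂x - ∂(1 - x^2)/∂y = y
Assembling: d(omega) = (y) dx ∧ dy.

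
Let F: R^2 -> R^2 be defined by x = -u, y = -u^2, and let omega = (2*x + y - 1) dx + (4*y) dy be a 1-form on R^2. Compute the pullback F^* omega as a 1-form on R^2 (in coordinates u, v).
F^* omega = (8*u^3 + u^2 + 2*u + 1) du

Using F^*(f dg) = (f ∘ F) d(g ∘ F), substitute each coordinate x_i by F_i(u, v) in f_i, and replace dx_i by d F_i = (∂F_i/∂u) du + (∂F_i/∂v) dv.
  For the x component: f_1(F) = -u^2 - 2*u - 1; d F_1 = (-1) du + (0) dv
  For the y component: f_2(F) = -4*u^2; d F_2 = (-2*u) du + (0) dv
Combining and collecting du, dv coefficients:
  coeff of du: 8*u^3 + u^2 + 2*u + 1
  coeff of dv: 0
F^* omega = (8*u^3 + u^2 + 2*u + 1) du.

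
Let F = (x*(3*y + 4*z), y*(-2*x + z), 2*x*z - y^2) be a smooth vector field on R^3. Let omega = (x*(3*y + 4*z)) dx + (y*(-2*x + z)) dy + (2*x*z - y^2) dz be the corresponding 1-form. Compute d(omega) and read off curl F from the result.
d(omega) = (-3*y) dy ∧ dz + (4*x - 2*z) dz ∧ dx + (-3*x - 2*y) dx ∧ dy; curl F = (-3*y, 4*x - 2*z, -3*x - 2*y)

d omega = sum_{i<j} (∂f_j/∂x_i - ∂f_i/∂x_j) dx_i ∧ dx_j. Under the identification (dy ∧ dz, dz ∧ dx, dx ∧ dy) ↔ (e_x, e_y, e_z), the coefficients are exactly the components of curl F. Compute:
  ∂R/∂y - ∂Q/∂z = (-2*y) - (y) = -3*y
  ∂P/∂z - ∂R/∂x = (4*x) - (2*z) = 4*x - 2*z
  ∂Q/∂x - ∂P/∂y = (-2*y) - (3*x) = -3*x - 2*y.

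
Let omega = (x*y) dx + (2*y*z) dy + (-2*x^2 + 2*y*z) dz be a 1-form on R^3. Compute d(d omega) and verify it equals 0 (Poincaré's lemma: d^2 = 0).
d(d omega) = 0

Step 1: d omega = sum_{i<j} (∂f_j/∂x_i - ∂f_i/∂x_j) dx_i ∧ dx_j:
  coeff of dx ∧ dy: -x
  coeff of dx ∧ dz: -4*x
  coeff of dy ∧ dz: -2*y + 2*z
Step 2: Apply d again to each 2-form coefficient. The only possible 3-form in R^3 is dx ∧ dy ∧ dz, with coefficient
  ∂(coeff of dy∧dz)/∂x - ∂(coeff of dx∧dz)/∂y + ∂(coeff of dx∧dy)/∂z
  = ∂/∂x (-2*y + 2*z) - ∂/∂y (-4*x) + ∂/∂z (-x).
Each of these terms simplifies to sums of mixed partials that cancel in pairs. The result is 0 (by equality of mixed partials for smooth functions — Schwarz / Clairaut).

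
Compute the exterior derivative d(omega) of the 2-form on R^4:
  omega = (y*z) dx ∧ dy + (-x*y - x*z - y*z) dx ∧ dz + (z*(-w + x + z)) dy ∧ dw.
d(omega) = (x + y + z) dx ∧ dy ∧ dz + (z) dx ∧ dy ∧ dw + (w - x - 2*z) dy ∧ dz ∧ dw

For a 2-form omega = sum_{i<j} g_{ij} dx_i ∧ dx_j, the exterior derivative is
  d(omega) = sum_{i<j} d(g_{ij}) ∧ dx_i ∧ dx_j = sum_{i<j, k} (∂g_{ij}/∂x_k) dx_k ∧ dx_i ∧ dx_j.
Expand each term, using dx_k ∧ dx_i ∧ dx_j = sgn(permutation) dx_{(a)} ∧ dx_{(b)} ∧ dx_{(c)} with (a < b < c) sorted:
  d(y*z) includes (∂/∂z)(y*z) dz = (y) dz, which multiplied by dx ∧ dy gives (y) dx ∧ dy ∧ dz
  d(-x*y - x*z - y*z) includes (∂/∂y)(-x*y - x*z - y*z) dy = (-x - z) dy, which multiplied by dx ∧ dz gives (x + z) dx ∧ dy ∧ dz
  d(z*(-w + x + z)) includes (∂/∂x)(z*(-w + x + z)) dx = (z) dx, which multiplied by dy ∧ dw gives (z) dx ∧ dy ∧ dw
  d(z*(-w + x + z)) includes (∂/∂z)(z*(-w + x + z)) dz = (-w + x + 2*z) dz, which multiplied by dy ∧ dw gives (w - x - 2*z) dy ∧ dz ∧ dw
Collecting like 3-forms: d(omega) = (x + y + z) dx ∧ dy ∧ dz + (z) dx ∧ dy ∧ dw + (w - x - 2*z) dy ∧ dz ∧ dw.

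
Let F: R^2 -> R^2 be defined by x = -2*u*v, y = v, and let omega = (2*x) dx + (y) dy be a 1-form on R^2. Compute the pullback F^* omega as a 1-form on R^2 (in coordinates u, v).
F^* omega = (8*u*v^2) du + (v*(8*u^2 + 1)) dv

Using F^*(f dg) = (f ∘ F) d(g ∘ F), substitute each coordinate x_i by F_i(u, v) in f_i, and replace dx_i by d F_i = (∂F_i/∂u) du + (∂F_i/∂v) dv.
  For the x component: f_1(F) = -4*u*v; d F_1 = (-2*v) du + (-2*u) dv
  For the y component: f_2(F) = v; d F_2 = (0) du + (1) dv
Combining and collecting du, dv coefficients:
  coeff of du: 8*u*v^2
  coeff of dv: v*(8*u^2 + 1)
F^* omega = (8*u*v^2) du + (v*(8*u^2 + 1)) dv.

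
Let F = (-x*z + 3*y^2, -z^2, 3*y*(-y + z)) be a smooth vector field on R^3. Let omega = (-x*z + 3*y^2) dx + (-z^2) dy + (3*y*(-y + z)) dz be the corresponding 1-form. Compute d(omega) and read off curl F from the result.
d(omega) = (-6*y + 5*z) dy ∧ dz + (-x) dz ∧ dx + (-6*y) dx ∧ dy; curl F = (-6*y + 5*z, -x, -6*y)

d omega = sum_{i<j} (∂f_j/∂x_i - ∂f_i/∂x_j) dx_i ∧ dx_j. Under the identification (dy ∧ dz, dz ∧ dx, dx ∧ dy) ↔ (e_x, e_y, e_z), the coefficients are exactly the components of curl F. Compute:
  ∂R/∂y - ∂Q/∂z = (-6*y + 3*z) - (-2*z) = -6*y + 5*z
  ∂P/∂z - ∂R/∂x = (-x) - (0) = -x
  ∂Q/∂x - ∂P/∂y = (0) - (6*y) = -6*y.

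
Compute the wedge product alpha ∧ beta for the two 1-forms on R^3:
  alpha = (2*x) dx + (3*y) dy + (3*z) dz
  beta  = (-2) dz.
alpha ∧ beta = (-4*x) dx ∧ dz + (-6*y) dy ∧ dz

Distribute the wedge, using dx_i ∧ dx_j = -dx_j ∧ dx_i and dx_i ∧ dx_i = 0. For each pair (i, j) with i < j, the coefficient of dx_i ∧ dx_j in alpha ∧ beta is (alpha_i * beta_j - alpha_j * beta_i). Collecting: alpha ∧ beta = (-4*x) dx ∧ dz + (-6*y) dy ∧ dz.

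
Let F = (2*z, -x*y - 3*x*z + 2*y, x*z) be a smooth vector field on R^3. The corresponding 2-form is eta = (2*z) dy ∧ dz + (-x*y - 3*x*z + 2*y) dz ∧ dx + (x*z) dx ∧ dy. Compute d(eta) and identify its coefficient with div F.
d(eta) = (2) dx ∧ dy ∧ dz; div F = 2

For a 2-form in R^3 of the form above, applying d gives a 3-form with coefficient ∂P/∂x + ∂Q/∂y + ∂R/∂z:
  ∂P/∂x = 0
  ∂Q/∂y = 2 - x
  ∂R/∂z = x
Sum = 2, which is exactly div F.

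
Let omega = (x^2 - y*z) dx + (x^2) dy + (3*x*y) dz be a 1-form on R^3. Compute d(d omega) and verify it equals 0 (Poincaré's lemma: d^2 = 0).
d(d omega) = 0

Step 1: d omega = sum_{i<j} (∂f_j/∂x_i - ∂f_i/∂x_j) dx_i ∧ dx_j:
  coeff of dx ∧ dy: 2*x + z
  coeff of dx ∧ dz: 4*y
  coeff of dy ∧ dz: 3*x
Step 2: Apply d again to each 2-form coefficient. The only possible 3-form in R^3 is dx ∧ dy ∧ dz, with coefficient
  ∂(coeff of dy∧dz)/∂x - ∂(coeff of dx∧dz)/∂y + ∂(coeff of dx∧dy)/∂z
  = ∂/∂x (3*x) - ∂/∂y (4*y) + ∂/∂z (2*x + z).
Each of these terms simplifies to sums of mixed partials that cancel in pairs. The result is 0 (by equality of mixed partials for smooth functions — Schwarz / Clairaut).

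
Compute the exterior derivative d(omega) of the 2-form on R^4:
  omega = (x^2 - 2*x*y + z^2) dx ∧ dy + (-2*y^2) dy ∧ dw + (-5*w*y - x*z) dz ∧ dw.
d(omega) = (2*z) dx ∧ dy ∧ dz + (-z) dx ∧ dz ∧ dw + (-5*w) dy ∧ dz ∧ dw

For a 2-form omega = sum_{i<j} g_{ij} dx_i ∧ dx_j, the exterior derivative is
  d(omega) = sum_{i<j} d(g_{ij}) ∧ dx_i ∧ dx_j = sum_{i<j, k} (∂g_{ij}/∂x_k) dx_k ∧ dx_i ∧ dx_j.
Expand each term, using dx_k ∧ dx_i ∧ dx_j = sgn(permutation) dx_{(a)} ∧ dx_{(b)} ∧ dx_{(c)} with (a < b < c) sorted:
  d(x^2 - 2*x*y + z^2) includes (∂/∂z)(x^2 - 2*x*y + z^2) dz = (2*z) dz, which multiplied by dx ∧ dy gives (2*z) dx ∧ dy ∧ dz
  d(-5*w*y - x*z) includes (∂/∂x)(-5*w*y - x*z) dx = (-z) dx, which multiplied by dz ∧ dw gives (-z) dx ∧ dz ∧ dw
  d(-5*w*y - x*z) includes (∂/∂y)(-5*w*y - x*z) dy = (-5*w) dy, which multiplied by dz ∧ dw gives (-5*w) dy ∧ dz ∧ dw
Collecting like 3-forms: d(omega) = (2*z) dx ∧ dy ∧ dz + (-z) dx ∧ dz ∧ dw + (-5*w) dy ∧ dz ∧ dw.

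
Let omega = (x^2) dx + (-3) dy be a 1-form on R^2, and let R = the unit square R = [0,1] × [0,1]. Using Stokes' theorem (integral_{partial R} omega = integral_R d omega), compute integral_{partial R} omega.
integral_(partial R) omega = 0

Stokes: integral_partial_R omega = integral_R d omega with d omega = (∂Q/∂x - ∂P/∂y) dx ∧ dy.
  ∂Q/∂x = 0
  ∂P/∂y = 0
  integrand = ∂Q/∂x - ∂P/∂y = 0.
Integrating over R: integral_0^1 integral_0^1 (0) dx dy = 0.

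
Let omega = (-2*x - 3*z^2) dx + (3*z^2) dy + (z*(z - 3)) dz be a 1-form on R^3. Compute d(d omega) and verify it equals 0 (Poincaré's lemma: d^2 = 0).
d(d omega) = 0

Step 1: d omega = sum_{i<j} (∂f_j/∂x_i - ∂f_i/∂x_j) dx_i ∧ dx_j:
  coeff of dx ∧ dy: 0
  coeff of dx ∧ dz: 6*z
  coeff of dy ∧ dz: -6*z
Step 2: Apply d again to each 2-form coefficient. The only possible 3-form in R^3 is dx ∧ dy ∧ dz, with coefficient
  ∂(coeff of dy∧dz)/∂x - ∂(coeff of dx∧dz)/∂y + ∂(coeff of dx∧dy)/∂z
  = ∂/∂x (-6*z) - ∂/∂y (6*z) + ∂/∂z (0).
Each of these terms simplifies to sums of mixed partials that cancel in pairs. The result is 0 (by equality of mixed partials for smooth functions — Schwarz / Clairaut).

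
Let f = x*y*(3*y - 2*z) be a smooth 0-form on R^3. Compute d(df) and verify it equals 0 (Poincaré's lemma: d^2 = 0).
d(df) = 0

Step 1: df = sum_i (∂f/∂x_i) dx_i = (y*(3*y - 2*z)) dx + (2*x*(3*y - z)) dy + (-2*x*y) dz.
Step 2: Apply d again. Using the 1-form formula, the coefficient of dx ∧ dy in d(df) is ∂^2 f/∂x ∂y - ∂^2 f/∂y ∂x = (6*y - 2*z) - (6*y - 2*z) = 0 (equality of mixed partials for smooth f).
Similarly for dx ∧ dz and dy ∧ dz — all coefficients vanish. So d(df) = 0.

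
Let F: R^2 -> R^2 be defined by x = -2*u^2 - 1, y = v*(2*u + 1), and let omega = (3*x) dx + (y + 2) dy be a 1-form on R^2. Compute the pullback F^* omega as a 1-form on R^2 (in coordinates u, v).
F^* omega = (24*u^3 + 4*u*v^2 + 12*u + 2*v^2 + 4*v) du + (4*u^2*v + 4*u*v + 4*u + v + 2) dv

Using F^*(f dg) = (f ∘ F) d(g ∘ F), substitute each coordinate x_i by F_i(u, v) in f_i, and replace dx_i by d F_i = (∂F_i/∂u) du + (∂F_i/∂v) dv.
  For the x component: f_1(F) = -6*u^2 - 3; d F_1 = (-4*u) du + (0) dv
  For the y component: f_2(F) = 2*u*v + v + 2; d F_2 = (2*v) du + (2*u + 1) dv
Combining and collecting du, dv coefficients:
  coeff of du: 24*u^3 + 4*u*v^2 + 12*u + 2*v^2 + 4*v
  coeff of dv: 4*u^2*v + 4*u*v + 4*u + v + 2
F^* omega = (24*u^3 + 4*u*v^2 + 12*u + 2*v^2 + 4*v) du + (4*u^2*v + 4*u*v + 4*u + v + 2) dv.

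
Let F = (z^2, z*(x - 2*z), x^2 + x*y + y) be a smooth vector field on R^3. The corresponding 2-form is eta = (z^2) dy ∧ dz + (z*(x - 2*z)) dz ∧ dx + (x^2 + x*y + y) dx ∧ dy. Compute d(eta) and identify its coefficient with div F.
d(eta) = (0) dx ∧ dy ∧ dz; div F = 0

For a 2-form in R^3 of the form above, applying d gives a 3-form with coefficient ∂P/∂x + ∂Q/∂y + ∂R/∂z:
  ∂P/∂x = 0
  ∂Q/∂y = 0
  ∂R/∂z = 0
Sum = 0, which is exactly div F.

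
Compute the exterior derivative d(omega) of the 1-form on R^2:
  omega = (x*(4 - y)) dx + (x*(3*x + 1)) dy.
d(omega) = (7*x + 1) dx ∧ dy

For a 1-form omega = sum_i f_i dx_i, the exterior derivative is
  d(omega) = sum_{i < j} (∂f_j/∂x_i - ∂f_i/∂x_j) dx_i ∧ dx_j.
  coefficient of dx ∧ dy: ∂f_2/∂x - ∂f_1/∂y = ∂(x*(3*x + 1))/∂x - ∂(x*(4 - y))/∂y = 7*x + 1
Assembling: d(omega) = (7*x + 1) dx ∧ dy.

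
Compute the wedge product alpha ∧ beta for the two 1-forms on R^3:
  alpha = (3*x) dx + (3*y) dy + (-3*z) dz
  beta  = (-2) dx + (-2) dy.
alpha ∧ beta = (-6*x + 6*y) dx ∧ dy + (-6*z) dx ∧ dz + (-6*z) dy ∧ dz

Distribute the wedge, using dx_i ∧ dx_j = -dx_j ∧ dx_i and dx_i ∧ dx_i = 0. For each pair (i, j) with i < j, the coefficient of dx_i ∧ dx_j in alpha ∧ beta is (alpha_i * beta_j - alpha_j * beta_i). Collecting: alpha ∧ beta = (-6*x + 6*y) dx ∧ dy + (-6*z) dx ∧ dz + (-6*z) dy ∧ dz.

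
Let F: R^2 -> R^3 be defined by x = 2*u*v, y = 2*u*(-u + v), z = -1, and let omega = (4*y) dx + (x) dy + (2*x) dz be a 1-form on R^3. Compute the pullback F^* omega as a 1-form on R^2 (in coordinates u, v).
F^* omega = (4*u*v*(-6*u + 5*v)) du + (u^2*(-16*u + 20*v)) dv

Using F^*(f dg) = (f ∘ F) d(g ∘ F), substitute each coordinate x_i by F_i(u, v) in f_i, and replace dx_i by d F_i = (∂F_i/∂u) du + (∂F_i/∂v) dv.
  For the x component: f_1(F) = 8*u*(-u + v); d F_1 = (2*v) du + (2*u) dv
  For the y component: f_2(F) = 2*u*v; d F_2 = (-4*u + 2*v) du + (2*u) dv
  For the z component: f_3(F) = 4*u*v; d F_3 = (0) du + (0) dv
Combining and collecting du, dv coefficients:
  coeff of du: 4*u*v*(-6*u + 5*v)
  coeff of dv: u^2*(-16*u + 20*v)
F^* omega = (4*u*v*(-6*u + 5*v)) du + (u^2*(-16*u + 20*v)) dv.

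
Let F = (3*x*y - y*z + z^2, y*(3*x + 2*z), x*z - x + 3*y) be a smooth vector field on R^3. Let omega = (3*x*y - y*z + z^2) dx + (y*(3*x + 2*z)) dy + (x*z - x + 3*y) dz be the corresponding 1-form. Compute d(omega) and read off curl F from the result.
d(omega) = (3 - 2*y) dy ∧ dz + (-y + z + 1) dz ∧ dx + (-3*x + 3*y + z) dx ∧ dy; curl F = (3 - 2*y, -y + z + 1, -3*x + 3*y + z)

d omega = sum_{i<j} (∂f_j/∂x_i - ∂f_i/∂x_j) dx_i ∧ dx_j. Under the identification (dy ∧ dz, dz ∧ dx, dx ∧ dy) ↔ (e_x, e_y, e_z), the coefficients are exactly the components of curl F. Compute:
  ∂R/∂y - ∂Q/∂z = (3) - (2*y) = 3 - 2*y
  ∂P/∂z - ∂R/∂x = (-y + 2*z) - (z - 1) = -y + z + 1
  ∂Q/∂x - ∂P/∂y = (3*y) - (3*x - z) = -3*x + 3*y + z.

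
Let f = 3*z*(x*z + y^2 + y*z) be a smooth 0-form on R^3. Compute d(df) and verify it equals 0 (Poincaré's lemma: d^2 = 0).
d(df) = 0

Step 1: df = sum_i (∂f/∂x_i) dx_i = (3*z^2) dx + (3*z*(2*y + z)) dy + (6*x*z + 3*y^2 + 6*y*z) dz.
Step 2: Apply d again. Using the 1-form formula, the coefficient of dx ∧ dy in d(df) is ∂^2 f/∂x ∂y - ∂^2 f/∂y ∂x = (0) - (0) = 0 (equality of mixed partials for smooth f).
Similarly for dx ∧ dz and dy ∧ dz — all coefficients vanish. So d(df) = 0.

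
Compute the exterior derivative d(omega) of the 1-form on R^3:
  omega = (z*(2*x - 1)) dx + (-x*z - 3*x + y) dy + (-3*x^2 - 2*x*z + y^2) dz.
d(omega) = (-z - 3) dx ∧ dy + (-8*x - 2*z + 1) dx ∧ dz + (x + 2*y) dy ∧ dz

For a 1-form omega = sum_i f_i dx_i, the exterior derivative is
  d(omega) = sum_{i < j} (∂f_j/∂x_i - ∂f_i/∂x_j) dx_i ∧ dx_j.
  coefficient of dx ∧ dy: ∂f_2/∂x - ∂f_1/∂y = ∂(-x*z - 3*x + y)/∂x - ∂(z*(2*x - 1))/∂y = -z - 3
  coefficient of dx ∧ dz: ∂f_3/∂x - ∂f_1/∂z = ∂(-3*x^2 - 2*x*z + y^2)/∂x - ∂(z*(2*x - 1))/∂z = -8*x - 2*z + 1
  coefficient of dy ∧ dz: ∂f_3/∂y - ∂f_2/∂z = ∂(-3*x^2 - 2*x*z + y^2)/∂y - ∂(-x*z - 3*x + y)/∂z = x + 2*y
Assembling: d(omega) = (-z - 3) dx ∧ dy + (-8*x - 2*z + 1) dx ∧ dz + (x + 2*y) dy ∧ dz.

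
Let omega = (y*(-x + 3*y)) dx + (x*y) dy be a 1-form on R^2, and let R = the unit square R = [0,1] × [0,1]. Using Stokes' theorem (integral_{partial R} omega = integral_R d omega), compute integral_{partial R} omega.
integral_(partial R) omega = -2

Stokes: integral_partial_R omega = integral_R d omega with d omega = (∂Q/∂x - ∂P/∂y) dx ∧ dy.
  ∂Q/∂x = y
  ∂P/∂y = -x + 6*y
  integrand = ∂Q/∂x - ∂P/∂y = x - 5*y.
Integrating over R: integral_0^1 integral_0^1 (x - 5*y) dx dy = -2.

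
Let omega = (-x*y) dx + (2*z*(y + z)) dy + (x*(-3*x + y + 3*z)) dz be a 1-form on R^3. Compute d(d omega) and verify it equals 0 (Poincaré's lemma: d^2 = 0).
d(d omega) = 0

Step 1: d omega = sum_{i<j} (∂f_j/∂x_i - ∂f_i/∂x_j) dx_i ∧ dx_j:
  coeff of dx ∧ dy: x
  coeff of dx ∧ dz: -6*x + y + 3*z
  coeff of dy ∧ dz: x - 2*y - 4*z
Step 2: Apply d again to each 2-form coefficient. The only possible 3-form in R^3 is dx ∧ dy ∧ dz, with coefficient
  ∂(coeff of dy∧dz)/∂x - ∂(coeff of dx∧dz)/∂y + ∂(coeff of dx∧dy)/∂z
  = ∂/∂x (x - 2*y - 4*z) - ∂/∂y (-6*x + y + 3*z) + ∂/∂z (x).
Each of these terms simplifies to sums of mixed partials that cancel in pairs. The result is 0 (by equality of mixed partials for smooth functions — Schwarz / Clairaut).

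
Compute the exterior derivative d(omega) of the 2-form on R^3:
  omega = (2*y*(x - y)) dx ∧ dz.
d(omega) = (-2*x + 4*y) dx ∧ dy ∧ dz

For a 2-form omega = sum_{i<j} g_{ij} dx_i ∧ dx_j, the exterior derivative is
  d(omega) = sum_{i<j} d(g_{ij}) ∧ dx_i ∧ dx_j = sum_{i<j, k} (∂g_{ij}/∂x_k) dx_k ∧ dx_i ∧ dx_j.
Expand each term, using dx_k ∧ dx_i ∧ dx_j = sgn(permutation) dx_{(a)} ∧ dx_{(b)} ∧ dx_{(c)} with (a < b < c) sorted:
  d(2*y*(x - y)) includes (∂/∂y)(2*y*(x - y)) dy = (2*x - 4*y) dy, which multiplied by dx ∧ dz gives (-2*x + 4*y) dx ∧ dy ∧ dz
Collecting like 3-forms: d(omega) = (-2*x + 4*y) dx ∧ dy ∧ dz.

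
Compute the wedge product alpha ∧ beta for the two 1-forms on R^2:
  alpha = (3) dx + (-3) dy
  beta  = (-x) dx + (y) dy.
alpha ∧ beta = (-3*x + 3*y) dx ∧ dy

Distribute the wedge, using dx_i ∧ dx_j = -dx_j ∧ dx_i and dx_i ∧ dx_i = 0. For each pair (i, j) with i < j, the coefficient of dx_i ∧ dx_j in alpha ∧ beta is (alpha_i * beta_j - alpha_j * beta_i). Collecting: alpha ∧ beta = (-3*x + 3*y) dx ∧ dy.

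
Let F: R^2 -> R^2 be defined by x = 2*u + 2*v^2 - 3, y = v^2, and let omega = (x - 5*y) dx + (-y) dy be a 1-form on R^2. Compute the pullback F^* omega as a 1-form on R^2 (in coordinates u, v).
F^* omega = (4*u - 6*v^2 - 6) du + (2*v*(4*u - 7*v^2 - 6)) dv

Using F^*(f dg) = (f ∘ F) d(g ∘ F), substitute each coordinate x_i by F_i(u, v) in f_i, and replace dx_i by d F_i = (∂F_i/∂u) du + (∂F_i/∂v) dv.
  For the x component: f_1(F) = 2*u - 3*v^2 - 3; d F_1 = (2) du + (4*v) dv
  For the y component: f_2(F) = -v^2; d F_2 = (0) du + (2*v) dv
Combining and collecting du, dv coefficients:
  coeff of du: 4*u - 6*v^2 - 6
  coeff of dv: 2*v*(4*u - 7*v^2 - 6)
F^* omega = (4*u - 6*v^2 - 6) du + (2*v*(4*u - 7*v^2 - 6)) dv.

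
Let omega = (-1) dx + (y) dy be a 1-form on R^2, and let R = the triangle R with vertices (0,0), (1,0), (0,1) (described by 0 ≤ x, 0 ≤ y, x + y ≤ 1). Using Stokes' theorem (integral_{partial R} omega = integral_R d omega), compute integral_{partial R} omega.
integral_(partial R) omega = 0

Stokes: integral_partial_R omega = integral_R d omega with d omega = (∂Q/∂x - ∂P/∂y) dx ∧ dy.
  ∂Q/∂x = 0
  ∂P/∂y = 0
  integrand = ∂Q/∂x - ∂P/∂y = 0.
Integrating over R: integral_0^1 integral_0^{1-x} (0) dy dx = 0.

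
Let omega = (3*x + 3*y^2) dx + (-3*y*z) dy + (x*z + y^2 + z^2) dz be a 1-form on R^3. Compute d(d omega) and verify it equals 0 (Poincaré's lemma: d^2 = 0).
d(d omega) = 0

Step 1: d omega = sum_{i<j} (∂f_j/∂x_i - ∂f_i/∂x_j) dx_i ∧ dx_j:
  coeff of dx ∧ dy: -6*y
  coeff of dx ∧ dz: z
  coeff of dy ∧ dz: 5*y
Step 2: Apply d again to each 2-form coefficient. The only possible 3-form in R^3 is dx ∧ dy ∧ dz, with coefficient
  ∂(coeff of dy∧dz)/∂x - ∂(coeff of dx∧dz)/∂y + ∂(coeff of dx∧dy)/∂z
  = ∂/∂x (5*y) - ∂/∂y (z) + ∂/∂z (-6*y).
Each of these terms simplifies to sums of mixed partials that cancel in pairs. The result is 0 (by equality of mixed partials for smooth functions — Schwarz / Clairaut).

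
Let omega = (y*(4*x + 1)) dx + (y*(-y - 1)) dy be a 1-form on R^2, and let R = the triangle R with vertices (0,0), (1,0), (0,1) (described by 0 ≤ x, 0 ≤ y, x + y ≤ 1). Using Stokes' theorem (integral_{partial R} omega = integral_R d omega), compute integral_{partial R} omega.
integral_(partial R) omega = -7/6

Stokes: integral_partial_R omega = integral_R d omega with d omega = (∂Q/∂x - ∂P/∂y) dx ∧ dy.
  ∂Q/∂x = 0
  ∂P/∂y = 4*x + 1
  integrand = ∂Q/∂x - ∂P/∂y = -4*x - 1.
Integrating over R: integral_0^1 integral_0^{1-x} (-4*x - 1) dy dx = -7/6.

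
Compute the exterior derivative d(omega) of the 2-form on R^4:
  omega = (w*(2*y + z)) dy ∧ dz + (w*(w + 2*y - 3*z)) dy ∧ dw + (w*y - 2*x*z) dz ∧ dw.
d(omega) = (4*w + 2*y + z) dy ∧ dz ∧ dw + (-2*z) dx ∧ dz ∧ dw

For a 2-form omega = sum_{i<j} g_{ij} dx_i ∧ dx_j, the exterior derivative is
  d(omega) = sum_{i<j} d(g_{ij}) ∧ dx_i ∧ dx_j = sum_{i<j, k} (∂g_{ij}/∂x_k) dx_k ∧ dx_i ∧ dx_j.
Expand each term, using dx_k ∧ dx_i ∧ dx_j = sgn(permutation) dx_{(a)} ∧ dx_{(b)} ∧ dx_{(c)} with (a < b < c) sorted:
  d(w*(2*y + z)) includes (∂/∂w)(w*(2*y + z)) dw = (2*y + z) dw, which multiplied by dy ∧ dz gives (2*y + z) dy ∧ dz ∧ dw
  d(w*(w + 2*y - 3*z)) includes (∂/∂z)(w*(w + 2*y - 3*z)) dz = (-3*w) dz, which multiplied by dy ∧ dw gives (3*w) dy ∧ dz ∧ dw
  d(w*y - 2*x*z) includes (∂/∂x)(w*y - 2*x*z) dx = (-2*z) dx, which multiplied by dz ∧ dw gives (-2*z) dx ∧ dz ∧ dw
  d(w*y - 2*x*z) includes (∂/∂y)(w*y - 2*x*z) dy = (w) dy, which multiplied by dz ∧ dw gives (w) dy ∧ dz ∧ dw
Collecting like 3-forms: d(omega) = (4*w + 2*y + z) dy ∧ dz ∧ dw + (-2*z) dx ∧ dz ∧ dw.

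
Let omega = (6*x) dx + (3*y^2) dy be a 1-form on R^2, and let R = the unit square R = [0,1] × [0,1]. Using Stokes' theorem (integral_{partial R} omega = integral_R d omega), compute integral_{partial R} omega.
integral_(partial R) omega = 0

Stokes: integral_partial_R omega = integral_R d omega with d omega = (∂Q/∂x - ∂P/∂y) dx ∧ dy.
  ∂Q/∂x = 0
  ∂P/∂y = 0
  integrand = ∂Q/∂x - ∂P/∂y = 0.
Integrating over R: integral_0^1 integral_0^1 (0) dx dy = 0.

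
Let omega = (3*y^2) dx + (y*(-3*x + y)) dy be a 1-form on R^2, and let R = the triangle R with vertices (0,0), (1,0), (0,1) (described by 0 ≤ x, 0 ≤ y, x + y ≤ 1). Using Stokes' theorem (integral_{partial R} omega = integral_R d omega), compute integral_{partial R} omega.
integral_(partial R) omega = -3/2

Stokes: integral_partial_R omega = integral_R d omega with d omega = (∂Q/∂x - ∂P/∂y) dx ∧ dy.
  ∂Q/∂x = -3*y
  ∂P/∂y = 6*y
  integrand = ∂Q/∂x - ∂P/∂y = -9*y.
Integrating over R: integral_0^1 integral_0^{1-x} (-9*y) dy dx = -3/2.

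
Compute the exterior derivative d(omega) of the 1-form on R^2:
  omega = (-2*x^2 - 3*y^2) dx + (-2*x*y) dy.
d(omega) = (4*y) dx ∧ dy

For a 1-form omega = sum_i f_i dx_i, the exterior derivative is
  d(omega) = sum_{i < j} (∂f_j/∂x_i - ∂f_i/∂x_j) dx_i ∧ dx_j.
  coefficient of dx ∧ dy: ∂f_2/∂x - ∂f_1/∂y = ∂(-2*x*y)/∂x - ∂(-2*x^2 - 3*y^2)/∂y = 4*y
Assembling: d(omega) = (4*y) dx ∧ dy.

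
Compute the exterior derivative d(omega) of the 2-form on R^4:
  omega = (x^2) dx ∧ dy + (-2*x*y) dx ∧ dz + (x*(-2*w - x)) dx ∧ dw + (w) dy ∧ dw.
d(omega) = (2*x) dx ∧ dy ∧ dz

For a 2-form omega = sum_{i<j} g_{ij} dx_i ∧ dx_j, the exterior derivative is
  d(omega) = sum_{i<j} d(g_{ij}) ∧ dx_i ∧ dx_j = sum_{i<j, k} (∂g_{ij}/∂x_k) dx_k ∧ dx_i ∧ dx_j.
Expand each term, using dx_k ∧ dx_i ∧ dx_j = sgn(permutation) dx_{(a)} ∧ dx_{(b)} ∧ dx_{(c)} with (a < b < c) sorted:
  d(-2*x*y) includes (∂/∂y)(-2*x*y) dy = (-2*x) dy, which multiplied by dx ∧ dz gives (2*x) dx ∧ dy ∧ dz
Collecting like 3-forms: d(omega) = (2*x) dx ∧ dy ∧ dz.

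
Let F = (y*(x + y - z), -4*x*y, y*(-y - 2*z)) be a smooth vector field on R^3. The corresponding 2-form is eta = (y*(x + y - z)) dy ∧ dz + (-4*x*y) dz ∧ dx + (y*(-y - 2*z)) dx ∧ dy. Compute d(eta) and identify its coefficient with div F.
d(eta) = (-4*x - y) dx ∧ dy ∧ dz; div F = -4*x - y

For a 2-form in R^3 of the form above, applying d gives a 3-form with coefficient ∂P/∂x + ∂Q/∂y + ∂R/∂z:
  ∂P/∂x = y
  ∂Q/∂y = -4*x
  ∂R/∂z = -2*y
Sum = -4*x - y, which is exactly div F.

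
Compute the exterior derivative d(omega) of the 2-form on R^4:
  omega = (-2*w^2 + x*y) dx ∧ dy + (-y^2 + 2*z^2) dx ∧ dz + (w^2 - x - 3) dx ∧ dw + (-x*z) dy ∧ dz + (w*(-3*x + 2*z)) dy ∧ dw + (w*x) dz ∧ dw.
d(omega) = (-7*w) dx ∧ dy ∧ dw + (2*y - z) dx ∧ dy ∧ dz + (-2*w) dy ∧ dz ∧ dw + (w) dx ∧ dz ∧ dw

For a 2-form omega = sum_{i<j} g_{ij} dx_i ∧ dx_j, the exterior derivative is
  d(omega) = sum_{i<j} d(g_{ij}) ∧ dx_i ∧ dx_j = sum_{i<j, k} (∂g_{ij}/∂x_k) dx_k ∧ dx_i ∧ dx_j.
Expand each term, using dx_k ∧ dx_i ∧ dx_j = sgn(permutation) dx_{(a)} ∧ dx_{(b)} ∧ dx_{(c)} with (a < b < c) sorted:
  d(-2*w^2 + x*y) includes (∂/∂w)(-2*w^2 + x*y) dw = (-4*w) dw, which multiplied by dx ∧ dy gives (-4*w) dx ∧ dy ∧ dw
  d(-y^2 + 2*z^2) includes (∂/∂y)(-y^2 + 2*z^2) dy = (-2*y) dy, which multiplied by dx ∧ dz gives (2*y) dx ∧ dy ∧ dz
  d(-x*z) includes (∂/∂x)(-x*z) dx = (-z) dx, which multiplied by dy ∧ dz gives (-z) dx ∧ dy ∧ dz
  d(w*(-3*x + 2*z)) includes (∂/∂x)(w*(-3*x + 2*z)) dx = (-3*w) dx, which multiplied by dy ∧ dw gives (-3*w) dx ∧ dy ∧ dw
  d(w*(-3*x + 2*z)) includes (∂/∂z)(w*(-3*x + 2*z)) dz = (2*w) dz, which multiplied by dy ∧ dw gives (-2*w) dy ∧ dz ∧ dw
  d(w*x) includes (∂/∂x)(w*x) dx = (w) dx, which multiplied by dz ∧ dw gives (w) dx ∧ dz ∧ dw
Collecting like 3-forms: d(omega) = (-7*w) dx ∧ dy ∧ dw + (2*y - z) dx ∧ dy ∧ dz + (-2*w) dy ∧ dz ∧ dw + (w) dx ∧ dz ∧ dw.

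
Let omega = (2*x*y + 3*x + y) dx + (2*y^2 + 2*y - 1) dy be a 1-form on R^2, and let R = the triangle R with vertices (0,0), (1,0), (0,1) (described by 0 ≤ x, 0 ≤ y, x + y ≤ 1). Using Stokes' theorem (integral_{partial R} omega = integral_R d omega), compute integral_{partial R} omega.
integral_(partial R) omega = -5/6

Stokes: integral_partial_R omega = integral_R d omega with d omega = (∂Q/∂x - ∂P/∂y) dx ∧ dy.
  ∂Q/∂x = 0
  ∂P/∂y = 2*x + 1
  integrand = ∂Q/∂x - ∂P/∂y = -2*x - 1.
Integrating over R: integral_0^1 integral_0^{1-x} (-2*x - 1) dy dx = -5/6.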